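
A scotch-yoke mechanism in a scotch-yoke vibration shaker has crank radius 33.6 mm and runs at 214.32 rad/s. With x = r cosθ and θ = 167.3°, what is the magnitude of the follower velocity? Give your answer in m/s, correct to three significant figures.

1.58

ω = 214.3 rad/s
x = r cosθ ⇒ ẋ = −rω sinθ.
|v| = rω|sinθ| = 0.0336·214.3·|sin 167.3°| = 1.5831 m/s.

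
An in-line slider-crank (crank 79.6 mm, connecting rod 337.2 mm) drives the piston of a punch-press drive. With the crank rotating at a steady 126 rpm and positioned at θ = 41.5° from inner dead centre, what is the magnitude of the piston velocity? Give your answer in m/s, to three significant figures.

0.821

ω = 2π·126/60 = 13.19 rad/s
For an in-line slider-crank, x = r cosθ + √(L² − r² sin²θ), so v = −rω sinθ·[1 + r cosθ/√(L² − r² sin²θ)].
With r = 0.0796 m, L = 0.3372 m, θ = 41.5°: √(L² − r² sin²θ) = 0.33305 m.
v = −0.0796·13.19·0.66262·[1 + 0.0796·0.74896/0.33305] = -0.82052 m/s.
|v| = 0.82052 m/s.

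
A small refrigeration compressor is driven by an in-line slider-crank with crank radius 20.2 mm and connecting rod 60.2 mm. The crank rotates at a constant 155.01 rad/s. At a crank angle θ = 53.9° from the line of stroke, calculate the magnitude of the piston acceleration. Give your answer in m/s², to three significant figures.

239

ω = 155 rad/s
x(θ) = r cosθ + √(L² − r² sin²θ); with ω constant, a = ω²·d²x/dθ².
d²x/dθ² = −r cosθ − r²(cos2θ)/√u − r⁴ sin²2θ/(4u^{3/2}),  u = L² − r² sin²θ = 0.00335765 m².
Substituting r = 0.0202 m, L = 0.0602 m, θ = 53.9°: d²x/dθ² = -0.0099431 m.
a = ω²·d²x/dθ² = (155)²·(-0.0099431) = -238.91 m/s²;  |a| = 238.91 m/s².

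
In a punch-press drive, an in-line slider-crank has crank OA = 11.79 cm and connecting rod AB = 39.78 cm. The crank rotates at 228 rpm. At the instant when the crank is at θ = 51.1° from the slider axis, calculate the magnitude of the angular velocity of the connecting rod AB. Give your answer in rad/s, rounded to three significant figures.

ω = 23.88 rad/s (converted from 228 rpm).
The rod makes angle φ with the slider axis where L sinφ = r sinθ; differentiating, L cosφ·φ̇ = r ω cosθ.
L cosφ = √(L² − r² sin²θ) = 0.38707 m.
|ω_rod| = r ω |cosθ| / √(L² − r² sin²θ) = 0.1179·23.88·0.62796/0.38707 = 4.5669 rad/s.

4.57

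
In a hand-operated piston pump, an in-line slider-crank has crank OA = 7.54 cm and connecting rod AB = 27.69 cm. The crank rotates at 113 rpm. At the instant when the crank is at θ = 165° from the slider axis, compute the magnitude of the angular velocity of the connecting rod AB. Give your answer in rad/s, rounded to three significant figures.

3.12

ω = 11.83 rad/s (converted from 113 rpm).
The rod makes angle φ with the slider axis where L sinφ = r sinθ; differentiating, L cosφ·φ̇ = r ω cosθ.
L cosφ = √(L² − r² sin²θ) = 0.27621 m.
|ω_rod| = r ω |cosθ| / √(L² − r² sin²θ) = 0.0754·11.83·0.96593/0.27621 = 3.1202 rad/s.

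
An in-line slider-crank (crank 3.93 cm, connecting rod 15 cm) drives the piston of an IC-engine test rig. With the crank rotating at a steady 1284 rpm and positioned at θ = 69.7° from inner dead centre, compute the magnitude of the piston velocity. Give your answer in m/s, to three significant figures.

5.42

ω = 2π·1284/60 = 134.5 rad/s
For an in-line slider-crank, x = r cosθ + √(L² − r² sin²θ), so v = −rω sinθ·[1 + r cosθ/√(L² − r² sin²θ)].
With r = 0.0393 m, L = 0.15 m, θ = 69.7°: √(L² − r² sin²θ) = 0.1454 m.
v = −0.0393·134.5·0.93789·[1 + 0.0393·0.34694/0.1454] = -5.4208 m/s.
|v| = 5.4208 m/s.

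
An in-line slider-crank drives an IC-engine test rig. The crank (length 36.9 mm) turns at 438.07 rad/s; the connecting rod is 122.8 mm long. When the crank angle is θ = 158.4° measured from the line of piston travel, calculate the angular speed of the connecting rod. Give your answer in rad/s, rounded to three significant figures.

123

ω = 438.1 rad/s
The rod makes angle φ with the slider axis where L sinφ = r sinθ; differentiating, L cosφ·φ̇ = r ω cosθ.
L cosφ = √(L² − r² sin²θ) = 0.12205 m.
|ω_rod| = r ω |cosθ| / √(L² − r² sin²θ) = 0.0369·438.1·0.92978/0.12205 = 123.15 rad/s.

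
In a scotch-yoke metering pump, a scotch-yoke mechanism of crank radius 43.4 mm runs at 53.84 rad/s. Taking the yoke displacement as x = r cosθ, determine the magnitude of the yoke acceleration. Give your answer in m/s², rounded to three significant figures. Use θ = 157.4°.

116

ω = 53.84 rad/s
x = r cosθ ⇒ ẍ = −rω² cosθ (ω constant).
|a| = rω²|cosθ| = 0.0434·(53.84)²·|cos 157.4°| = 116.14 m/s².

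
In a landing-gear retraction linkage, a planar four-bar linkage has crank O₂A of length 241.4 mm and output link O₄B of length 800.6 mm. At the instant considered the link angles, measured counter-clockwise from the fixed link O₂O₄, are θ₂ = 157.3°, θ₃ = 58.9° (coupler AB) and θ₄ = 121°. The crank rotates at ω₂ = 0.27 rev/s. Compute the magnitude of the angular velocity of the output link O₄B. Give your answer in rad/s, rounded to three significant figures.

0.573

ω₂ = 1.696 rad/s (from 0.27 rev/s).
Differentiating the loop-closure r₂e^{iθ₂}+r₃e^{iθ₃}=r₁+r₄e^{iθ₄} gives r₂ω₂e^{iθ₂}+r₃ω₃e^{iθ₃}=r₄ω₄e^{iθ₄}.
Eliminating the other unknown: ω₄ = r₂ω₂ sin(θ₂−θ₃) / [r₄ sin(θ₄−θ₃)].
Numerator sine = +0.98927; denominator sine = +0.88377.
Result = 0.2414·1.696·(+0.98927) / (0.8006·(+0.88377)) = +0.57259 rad/s; magnitude 0.57259 rad/s.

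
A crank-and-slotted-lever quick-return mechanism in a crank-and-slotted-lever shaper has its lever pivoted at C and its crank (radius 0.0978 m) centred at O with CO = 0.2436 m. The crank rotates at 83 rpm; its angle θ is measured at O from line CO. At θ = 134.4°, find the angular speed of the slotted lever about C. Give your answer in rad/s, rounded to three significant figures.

ω = 8.692 rad/s (from 83 rpm).
Crank pin A relative to C: A = (d + r cosθ, r sinθ); lever angle φ = atan2(r sinθ, d + r cosθ).
Differentiating tanφ: φ̇ = rω(d cosθ + r)/(d² + r² + 2dr cosθ).
d² + r² + 2dr cosθ = |CA|² = 0.0355681 m²;  d cosθ + r = -0.072638 m.
|ω_lever| = |0.0978·8.692·-0.072638| / 0.0355681 = 1.736 rad/s.

1.74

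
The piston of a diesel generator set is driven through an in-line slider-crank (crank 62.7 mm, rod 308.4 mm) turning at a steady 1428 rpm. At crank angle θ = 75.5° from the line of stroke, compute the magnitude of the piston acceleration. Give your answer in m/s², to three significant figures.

97.5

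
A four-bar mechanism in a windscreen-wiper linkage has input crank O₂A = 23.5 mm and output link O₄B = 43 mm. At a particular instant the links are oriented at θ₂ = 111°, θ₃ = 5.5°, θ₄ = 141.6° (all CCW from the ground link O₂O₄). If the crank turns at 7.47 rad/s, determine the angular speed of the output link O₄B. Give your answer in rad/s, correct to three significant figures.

ω₂ = 7.47 rad/s
Differentiating the loop-closure r₂e^{iθ₂}+r₃e^{iθ₃}=r₁+r₄e^{iθ₄} gives r₂ω₂e^{iθ₂}+r₃ω₃e^{iθ₃}=r₄ω₄e^{iθ₄}.
Eliminating the other unknown: ω₄ = r₂ω₂ sin(θ₂−θ₃) / [r₄ sin(θ₄−θ₃)].
Numerator sine = +0.96363; denominator sine = +0.69340.
Result = 0.0235·7.47·(+0.96363) / (0.043·(+0.69340)) = +5.6734 rad/s; magnitude 5.6734 rad/s.

5.67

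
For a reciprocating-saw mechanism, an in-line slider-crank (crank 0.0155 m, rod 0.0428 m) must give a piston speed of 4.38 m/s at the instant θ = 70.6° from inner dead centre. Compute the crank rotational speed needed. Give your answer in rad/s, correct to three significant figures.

For an in-line slider-crank, |v_piston| = rω|sinθ|·[1 + r cosθ/√(L² − r² sin²θ)].
With r = 0.0155 m, L = 0.0428 m, θ = 70.6°: the bracketed kinematic factor |dx/dθ| = 0.016491 m.
ω = v/|dx/dθ| = 4.38/0.016491 = 265.6 rad/s.

266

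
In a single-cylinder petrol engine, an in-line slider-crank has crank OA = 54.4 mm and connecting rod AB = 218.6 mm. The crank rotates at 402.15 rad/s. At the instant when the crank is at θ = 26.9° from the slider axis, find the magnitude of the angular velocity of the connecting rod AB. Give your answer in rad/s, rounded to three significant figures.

ω = 402.1 rad/s
The rod makes angle φ with the slider axis where L sinφ = r sinθ; differentiating, L cosφ·φ̇ = r ω cosθ.
L cosφ = √(L² − r² sin²θ) = 0.21721 m.
|ω_rod| = r ω |cosθ| / √(L² − r² sin²θ) = 0.0544·402.1·0.89180/0.21721 = 89.82 rad/s.

89.8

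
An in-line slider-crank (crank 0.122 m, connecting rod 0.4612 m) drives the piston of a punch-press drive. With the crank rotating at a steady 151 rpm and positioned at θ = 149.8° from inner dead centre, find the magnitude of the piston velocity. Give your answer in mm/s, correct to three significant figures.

ω = 2π·151/60 = 15.81 rad/s
For an in-line slider-crank, x = r cosθ + √(L² − r² sin²θ), so v = −rω sinθ·[1 + r cosθ/√(L² − r² sin²θ)].
With r = 0.122 m, L = 0.4612 m, θ = 149.8°: √(L² − r² sin²θ) = 0.4571 m.
v = −0.122·15.81·0.50302·[1 + 0.122·-0.86427/0.4571] = -0.74655 m/s.
|v| = 0.74655 m/s = 746.55 mm/s.

747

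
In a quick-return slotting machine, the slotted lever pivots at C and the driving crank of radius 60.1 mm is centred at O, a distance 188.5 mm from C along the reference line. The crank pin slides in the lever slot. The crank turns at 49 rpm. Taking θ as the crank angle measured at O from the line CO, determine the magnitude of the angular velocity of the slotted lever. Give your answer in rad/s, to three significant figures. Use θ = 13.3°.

1.23

ω = 5.131 rad/s (from 49 rpm).
Crank pin A relative to C: A = (d + r cosθ, r sinθ); lever angle φ = atan2(r sinθ, d + r cosθ).
Differentiating tanφ: φ̇ = rω(d cosθ + r)/(d² + r² + 2dr cosθ).
d² + r² + 2dr cosθ = |CA|² = 0.0611943 m²;  d cosθ + r = +0.24354 m.
|ω_lever| = |0.0601·5.131·+0.24354| / 0.0611943 = 1.2273 rad/s.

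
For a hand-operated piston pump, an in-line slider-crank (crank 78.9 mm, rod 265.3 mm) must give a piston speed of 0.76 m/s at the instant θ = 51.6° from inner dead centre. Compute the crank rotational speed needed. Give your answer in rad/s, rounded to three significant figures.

10.3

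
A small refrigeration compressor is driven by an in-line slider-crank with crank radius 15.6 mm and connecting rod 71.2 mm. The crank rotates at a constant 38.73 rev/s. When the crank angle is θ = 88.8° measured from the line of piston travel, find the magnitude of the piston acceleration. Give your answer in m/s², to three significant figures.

188

ω = 2π·38.7 = 243.3 rad/s
x(θ) = r cosθ + √(L² − r² sin²θ); with ω constant, a = ω²·d²x/dθ².
d²x/dθ² = −r cosθ − r²(cos2θ)/√u − r⁴ sin²2θ/(4u^{3/2}),  u = L² − r² sin²θ = 0.00482619 m².
Substituting r = 0.0156 m, L = 0.0712 m, θ = 88.8°: d²x/dθ² = +0.0031732 m.
a = ω²·d²x/dθ² = (243.3)²·(+0.0031732) = +187.91 m/s²;  |a| = 187.91 m/s².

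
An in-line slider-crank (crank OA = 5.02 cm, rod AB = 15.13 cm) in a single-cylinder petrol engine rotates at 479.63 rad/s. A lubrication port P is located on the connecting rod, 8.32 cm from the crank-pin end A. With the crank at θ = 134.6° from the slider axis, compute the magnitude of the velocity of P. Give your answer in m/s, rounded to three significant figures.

16.7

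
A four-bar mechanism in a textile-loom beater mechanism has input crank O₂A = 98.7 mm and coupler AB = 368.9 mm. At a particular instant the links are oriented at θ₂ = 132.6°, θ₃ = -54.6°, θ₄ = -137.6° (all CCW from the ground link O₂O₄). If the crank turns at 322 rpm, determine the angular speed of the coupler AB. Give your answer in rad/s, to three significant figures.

ω₂ = 33.72 rad/s (from 322 rpm).
Differentiating the loop-closure r₂e^{iθ₂}+r₃e^{iθ₃}=r₁+r₄e^{iθ₄} gives r₂ω₂e^{iθ₂}+r₃ω₃e^{iθ₃}=r₄ω₄e^{iθ₄}.
Eliminating the other unknown: ω₃ = r₂ω₂ sin(θ₄−θ₂) / [r₃ sin(θ₃−θ₄)].
Numerator sine = +0.99999; denominator sine = +0.99255.
Result = 0.0987·33.72·(+0.99999) / (0.3689·(+0.99255)) = +9.0895 rad/s; magnitude 9.0895 rad/s.

9.09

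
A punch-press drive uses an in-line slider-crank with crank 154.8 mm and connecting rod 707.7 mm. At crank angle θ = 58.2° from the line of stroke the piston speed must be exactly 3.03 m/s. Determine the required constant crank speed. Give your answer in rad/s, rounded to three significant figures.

20.6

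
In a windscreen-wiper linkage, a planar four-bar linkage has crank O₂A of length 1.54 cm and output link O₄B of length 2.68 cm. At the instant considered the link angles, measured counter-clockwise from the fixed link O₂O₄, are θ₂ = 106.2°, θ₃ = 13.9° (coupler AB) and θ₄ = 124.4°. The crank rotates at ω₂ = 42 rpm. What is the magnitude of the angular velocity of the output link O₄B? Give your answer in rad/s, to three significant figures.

ω₂ = 4.398 rad/s (from 42 rpm).
Differentiating the loop-closure r₂e^{iθ₂}+r₃e^{iθ₃}=r₁+r₄e^{iθ₄} gives r₂ω₂e^{iθ₂}+r₃ω₃e^{iθ₃}=r₄ω₄e^{iθ₄}.
Eliminating the other unknown: ω₄ = r₂ω₂ sin(θ₂−θ₃) / [r₄ sin(θ₄−θ₃)].
Numerator sine = +0.99919; denominator sine = +0.93667.
Result = 0.0154·4.398·(+0.99919) / (0.0268·(+0.93667)) = +2.696 rad/s; magnitude 2.696 rad/s.

2.70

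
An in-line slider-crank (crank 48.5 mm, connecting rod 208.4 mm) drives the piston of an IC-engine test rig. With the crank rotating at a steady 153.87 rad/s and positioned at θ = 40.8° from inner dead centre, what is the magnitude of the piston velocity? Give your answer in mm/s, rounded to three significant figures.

ω = 153.9 rad/s
For an in-line slider-crank, x = r cosθ + √(L² − r² sin²θ), so v = −rω sinθ·[1 + r cosθ/√(L² − r² sin²θ)].
With r = 0.0485 m, L = 0.2084 m, θ = 40.8°: √(L² − r² sin²θ) = 0.20598 m.
v = −0.0485·153.9·0.65342·[1 + 0.0485·0.75700/0.20598] = -5.7455 m/s.
|v| = 5.7455 m/s = 5745.5 mm/s.

5750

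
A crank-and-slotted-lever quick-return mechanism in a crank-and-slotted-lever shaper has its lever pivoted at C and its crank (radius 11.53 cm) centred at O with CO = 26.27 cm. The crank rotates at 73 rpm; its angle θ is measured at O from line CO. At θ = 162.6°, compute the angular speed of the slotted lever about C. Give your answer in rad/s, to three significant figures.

4.87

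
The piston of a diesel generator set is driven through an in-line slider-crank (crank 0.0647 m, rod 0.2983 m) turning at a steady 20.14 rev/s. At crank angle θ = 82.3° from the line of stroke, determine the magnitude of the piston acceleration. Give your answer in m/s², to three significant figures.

ω = 2π·20.1 = 126.5 rad/s
x(θ) = r cosθ + √(L² − r² sin²θ); with ω constant, a = ω²·d²x/dθ².
d²x/dθ² = −r cosθ − r²(cos2θ)/√u − r⁴ sin²2θ/(4u^{3/2}),  u = L² − r² sin²θ = 0.0848719 m².
Substituting r = 0.0647 m, L = 0.2983 m, θ = 82.3°: d²x/dθ² = +0.0051717 m.
a = ω²·d²x/dθ² = (126.5)²·(+0.0051717) = +82.815 m/s²;  |a| = 82.815 m/s².

82.8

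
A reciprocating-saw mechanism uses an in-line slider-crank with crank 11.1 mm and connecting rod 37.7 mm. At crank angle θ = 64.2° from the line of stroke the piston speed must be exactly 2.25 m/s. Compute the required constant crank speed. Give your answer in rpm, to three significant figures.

1900

For an in-line slider-crank, |v_piston| = rω|sinθ|·[1 + r cosθ/√(L² − r² sin²θ)].
With r = 0.0111 m, L = 0.0377 m, θ = 64.2°: the bracketed kinematic factor |dx/dθ| = 0.011322 m.
ω = v/|dx/dθ| = 2.25/0.011322 = 198.73 rad/s.
N = 60ω/(2π) = 1897.8 rpm.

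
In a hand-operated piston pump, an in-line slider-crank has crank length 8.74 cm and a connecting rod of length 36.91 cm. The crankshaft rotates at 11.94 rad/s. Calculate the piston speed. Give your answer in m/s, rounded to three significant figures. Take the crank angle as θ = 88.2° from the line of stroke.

1.05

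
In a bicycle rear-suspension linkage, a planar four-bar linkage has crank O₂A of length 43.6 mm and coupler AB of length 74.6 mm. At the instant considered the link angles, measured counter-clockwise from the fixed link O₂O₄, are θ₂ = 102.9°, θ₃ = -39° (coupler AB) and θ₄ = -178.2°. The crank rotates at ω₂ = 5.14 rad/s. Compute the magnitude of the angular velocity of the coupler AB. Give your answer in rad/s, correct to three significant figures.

4.51

ω₂ = 5.14 rad/s
Differentiating the loop-closure r₂e^{iθ₂}+r₃e^{iθ₃}=r₁+r₄e^{iθ₄} gives r₂ω₂e^{iθ₂}+r₃ω₃e^{iθ₃}=r₄ω₄e^{iθ₄}.
Eliminating the other unknown: ω₃ = r₂ω₂ sin(θ₄−θ₂) / [r₃ sin(θ₃−θ₄)].
Numerator sine = +0.98129; denominator sine = +0.65342.
Result = 0.0436·5.14·(+0.98129) / (0.0746·(+0.65342)) = +4.5115 rad/s; magnitude 4.5115 rad/s.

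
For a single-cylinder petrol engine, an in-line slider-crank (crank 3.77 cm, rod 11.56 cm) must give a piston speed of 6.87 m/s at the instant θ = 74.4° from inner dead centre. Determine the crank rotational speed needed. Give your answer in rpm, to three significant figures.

1650

For an in-line slider-crank, |v_piston| = rω|sinθ|·[1 + r cosθ/√(L² − r² sin²θ)].
With r = 0.0377 m, L = 0.1156 m, θ = 74.4°: the bracketed kinematic factor |dx/dθ| = 0.039666 m.
ω = v/|dx/dθ| = 6.87/0.039666 = 173.2 rad/s.
N = 60ω/(2π) = 1653.9 rpm.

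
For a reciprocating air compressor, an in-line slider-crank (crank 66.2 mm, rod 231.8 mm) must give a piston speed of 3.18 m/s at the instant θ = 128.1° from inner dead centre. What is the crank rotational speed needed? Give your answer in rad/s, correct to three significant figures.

For an in-line slider-crank, |v_piston| = rω|sinθ|·[1 + r cosθ/√(L² − r² sin²θ)].
With r = 0.0662 m, L = 0.2318 m, θ = 128.1°: the bracketed kinematic factor |dx/dθ| = 0.042674 m.
ω = v/|dx/dθ| = 3.18/0.042674 = 74.519 rad/s.

74.5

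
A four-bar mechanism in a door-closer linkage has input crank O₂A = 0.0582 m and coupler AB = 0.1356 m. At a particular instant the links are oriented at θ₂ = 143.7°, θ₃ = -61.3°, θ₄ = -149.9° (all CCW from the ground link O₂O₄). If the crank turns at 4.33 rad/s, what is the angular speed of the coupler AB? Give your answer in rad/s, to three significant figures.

ω₂ = 4.33 rad/s
Differentiating the loop-closure r₂e^{iθ₂}+r₃e^{iθ₃}=r₁+r₄e^{iθ₄} gives r₂ω₂e^{iθ₂}+r₃ω₃e^{iθ₃}=r₄ω₄e^{iθ₄}.
Eliminating the other unknown: ω₃ = r₂ω₂ sin(θ₄−θ₂) / [r₃ sin(θ₃−θ₄)].
Numerator sine = +0.91636; denominator sine = +0.99970.
Result = 0.0582·4.33·(+0.91636) / (0.1356·(+0.99970)) = +1.7035 rad/s; magnitude 1.7035 rad/s.

1.70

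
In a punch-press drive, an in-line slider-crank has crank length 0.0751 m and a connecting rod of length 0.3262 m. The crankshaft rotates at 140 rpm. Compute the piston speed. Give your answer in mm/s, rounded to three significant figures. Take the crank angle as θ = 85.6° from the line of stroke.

1120

ω = 2π·140/60 = 14.66 rad/s
For an in-line slider-crank, x = r cosθ + √(L² − r² sin²θ), so v = −rω sinθ·[1 + r cosθ/√(L² − r² sin²θ)].
With r = 0.0751 m, L = 0.3262 m, θ = 85.6°: √(L² − r² sin²θ) = 0.31749 m.
v = −0.0751·14.66·0.99705·[1 + 0.0751·0.07672/0.31749] = -1.1177 m/s.
|v| = 1.1177 m/s = 1117.7 mm/s.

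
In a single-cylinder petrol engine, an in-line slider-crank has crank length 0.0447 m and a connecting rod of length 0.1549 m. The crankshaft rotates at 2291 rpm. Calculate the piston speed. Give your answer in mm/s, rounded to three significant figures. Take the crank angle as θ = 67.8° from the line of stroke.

11100

ω = 2π·2291/60 = 239.9 rad/s
For an in-line slider-crank, x = r cosθ + √(L² − r² sin²θ), so v = −rω sinθ·[1 + r cosθ/√(L² − r² sin²θ)].
With r = 0.0447 m, L = 0.1549 m, θ = 67.8°: √(L² − r² sin²θ) = 0.14927 m.
v = −0.0447·239.9·0.92587·[1 + 0.0447·0.37784/0.14927] = -11.053 m/s.
|v| = 11.053 m/s = 11053 mm/s.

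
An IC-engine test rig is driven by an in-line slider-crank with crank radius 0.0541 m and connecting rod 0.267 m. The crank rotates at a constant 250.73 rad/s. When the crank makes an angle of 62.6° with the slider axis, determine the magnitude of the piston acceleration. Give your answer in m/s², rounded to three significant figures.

ω = 250.7 rad/s
x(θ) = r cosθ + √(L² − r² sin²θ); with ω constant, a = ω²·d²x/dθ².
d²x/dθ² = −r cosθ − r²(cos2θ)/√u − r⁴ sin²2θ/(4u^{3/2}),  u = L² − r² sin²θ = 0.068982 m².
Substituting r = 0.0541 m, L = 0.267 m, θ = 62.6°: d²x/dθ² = -0.018552 m.
a = ω²·d²x/dθ² = (250.7)²·(-0.018552) = -1166.3 m/s²;  |a| = 1166.3 m/s².

1170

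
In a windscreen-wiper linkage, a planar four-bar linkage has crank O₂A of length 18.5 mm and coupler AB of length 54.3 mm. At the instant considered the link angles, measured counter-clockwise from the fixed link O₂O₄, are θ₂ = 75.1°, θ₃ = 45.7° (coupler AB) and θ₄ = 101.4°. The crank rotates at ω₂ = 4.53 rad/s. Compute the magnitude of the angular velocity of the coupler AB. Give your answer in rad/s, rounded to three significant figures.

0.828

ω₂ = 4.53 rad/s
Differentiating the loop-closure r₂e^{iθ₂}+r₃e^{iθ₃}=r₁+r₄e^{iθ₄} gives r₂ω₂e^{iθ₂}+r₃ω₃e^{iθ₃}=r₄ω₄e^{iθ₄}.
Eliminating the other unknown: ω₃ = r₂ω₂ sin(θ₄−θ₂) / [r₃ sin(θ₃−θ₄)].
Numerator sine = +0.44307; denominator sine = -0.82610.
Result = 0.0185·4.53·(+0.44307) / (0.0543·(-0.82610)) = -0.82777 rad/s; magnitude 0.82777 rad/s.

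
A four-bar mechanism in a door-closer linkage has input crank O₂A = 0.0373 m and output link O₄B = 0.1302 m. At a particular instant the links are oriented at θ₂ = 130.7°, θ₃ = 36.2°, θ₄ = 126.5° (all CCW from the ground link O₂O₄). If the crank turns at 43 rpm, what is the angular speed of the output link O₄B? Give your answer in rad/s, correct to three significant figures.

1.29

ω₂ = 4.503 rad/s (from 43 rpm).
Differentiating the loop-closure r₂e^{iθ₂}+r₃e^{iθ₃}=r₁+r₄e^{iθ₄} gives r₂ω₂e^{iθ₂}+r₃ω₃e^{iθ₃}=r₄ω₄e^{iθ₄}.
Eliminating the other unknown: ω₄ = r₂ω₂ sin(θ₂−θ₃) / [r₄ sin(θ₄−θ₃)].
Numerator sine = +0.99692; denominator sine = +0.99999.
Result = 0.0373·4.503·(+0.99692) / (0.1302·(+0.99999)) = +1.2861 rad/s; magnitude 1.2861 rad/s.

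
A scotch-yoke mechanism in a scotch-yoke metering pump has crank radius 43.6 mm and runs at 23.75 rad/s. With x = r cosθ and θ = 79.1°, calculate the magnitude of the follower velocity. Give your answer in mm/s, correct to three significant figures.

ω = 23.75 rad/s
x = r cosθ ⇒ ẋ = −rω sinθ.
|v| = rω|sinθ| = 0.0436·23.75·|sin 79.1°| = 1.0168 m/s = 1016.8 mm/s.

1020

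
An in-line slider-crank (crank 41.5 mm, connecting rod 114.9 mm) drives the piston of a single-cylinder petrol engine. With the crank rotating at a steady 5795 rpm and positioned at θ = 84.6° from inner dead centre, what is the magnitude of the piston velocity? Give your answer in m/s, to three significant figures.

26.0

ω = 2π·5795/60 = 606.9 rad/s
For an in-line slider-crank, x = r cosθ + √(L² − r² sin²θ), so v = −rω sinθ·[1 + r cosθ/√(L² − r² sin²θ)].
With r = 0.0415 m, L = 0.1149 m, θ = 84.6°: √(L² − r² sin²θ) = 0.10721 m.
v = −0.0415·606.9·0.99556·[1 + 0.0415·0.09411/0.10721] = -25.986 m/s.
|v| = 25.986 m/s.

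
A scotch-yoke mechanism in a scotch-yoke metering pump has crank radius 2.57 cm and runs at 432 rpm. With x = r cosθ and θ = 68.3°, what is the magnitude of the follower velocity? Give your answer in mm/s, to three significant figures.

1080

ω = 45.24 rad/s (from 432 rpm).
x = r cosθ ⇒ ẋ = −rω sinθ.
|v| = rω|sinθ| = 0.0257·45.24·|sin 68.3°| = 1.0802 m/s = 1080.2 mm/s.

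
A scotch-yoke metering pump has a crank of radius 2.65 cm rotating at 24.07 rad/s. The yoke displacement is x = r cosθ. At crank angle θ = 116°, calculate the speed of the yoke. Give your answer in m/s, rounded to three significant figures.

ω = 24.07 rad/s
x = r cosθ ⇒ ẋ = −rω sinθ.
|v| = rω|sinθ| = 0.0265·24.07·|sin 116°| = 0.5733 m/s.

0.573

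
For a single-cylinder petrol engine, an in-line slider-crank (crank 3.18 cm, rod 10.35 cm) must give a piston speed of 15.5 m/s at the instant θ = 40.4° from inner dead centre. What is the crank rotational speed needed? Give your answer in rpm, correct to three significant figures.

For an in-line slider-crank, |v_piston| = rω|sinθ|·[1 + r cosθ/√(L² − r² sin²θ)].
With r = 0.0318 m, L = 0.1035 m, θ = 40.4°: the bracketed kinematic factor |dx/dθ| = 0.025531 m.
ω = v/|dx/dθ| = 15.5/0.025531 = 607.1 rad/s.
N = 60ω/(2π) = 5797.4 rpm.

5800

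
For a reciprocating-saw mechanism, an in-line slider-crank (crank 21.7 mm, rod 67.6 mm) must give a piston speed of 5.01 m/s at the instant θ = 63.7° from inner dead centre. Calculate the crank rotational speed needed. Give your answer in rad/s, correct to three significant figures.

224

For an in-line slider-crank, |v_piston| = rω|sinθ|·[1 + r cosθ/√(L² − r² sin²θ)].
With r = 0.0217 m, L = 0.0676 m, θ = 63.7°: the bracketed kinematic factor |dx/dθ| = 0.022343 m.
ω = v/|dx/dθ| = 5.01/0.022343 = 224.23 rad/s.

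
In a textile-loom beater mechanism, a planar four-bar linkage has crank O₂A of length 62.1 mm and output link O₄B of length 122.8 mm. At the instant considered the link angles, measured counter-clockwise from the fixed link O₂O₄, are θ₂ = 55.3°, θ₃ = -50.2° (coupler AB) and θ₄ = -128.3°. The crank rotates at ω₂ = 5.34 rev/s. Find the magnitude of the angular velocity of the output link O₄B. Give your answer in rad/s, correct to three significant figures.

16.7

ω₂ = 33.55 rad/s (from 5.34 rev/s).
Differentiating the loop-closure r₂e^{iθ₂}+r₃e^{iθ₃}=r₁+r₄e^{iθ₄} gives r₂ω₂e^{iθ₂}+r₃ω₃e^{iθ₃}=r₄ω₄e^{iθ₄}.
Eliminating the other unknown: ω₄ = r₂ω₂ sin(θ₂−θ₃) / [r₄ sin(θ₄−θ₃)].
Numerator sine = +0.96363; denominator sine = -0.97851.
Result = 0.0621·33.55·(+0.96363) / (0.1228·(-0.97851)) = -16.709 rad/s; magnitude 16.709 rad/s.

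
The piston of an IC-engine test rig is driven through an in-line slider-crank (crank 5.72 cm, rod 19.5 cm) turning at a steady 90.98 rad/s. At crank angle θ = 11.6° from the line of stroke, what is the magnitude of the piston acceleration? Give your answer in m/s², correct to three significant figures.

ω = 90.98 rad/s
x(θ) = r cosθ + √(L² − r² sin²θ); with ω constant, a = ω²·d²x/dθ².
d²x/dθ² = −r cosθ − r²(cos2θ)/√u − r⁴ sin²2θ/(4u^{3/2}),  u = L² − r² sin²θ = 0.0378927 m².
Substituting r = 0.0572 m, L = 0.195 m, θ = 11.6°: d²x/dθ² = -0.071537 m.
a = ω²·d²x/dθ² = (90.98)²·(-0.071537) = -592.14 m/s²;  |a| = 592.14 m/s².

592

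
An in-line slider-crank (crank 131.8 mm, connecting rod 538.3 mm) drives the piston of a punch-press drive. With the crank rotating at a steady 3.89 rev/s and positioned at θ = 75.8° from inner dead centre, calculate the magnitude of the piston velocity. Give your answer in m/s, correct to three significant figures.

ω = 2π·3.89 = 24.44 rad/s
For an in-line slider-crank, x = r cosθ + √(L² − r² sin²θ), so v = −rω sinθ·[1 + r cosθ/√(L² − r² sin²θ)].
With r = 0.1318 m, L = 0.5383 m, θ = 75.8°: √(L² − r² sin²θ) = 0.52292 m.
v = −0.1318·24.44·0.96945·[1 + 0.1318·0.24531/0.52292] = -3.3161 m/s.
|v| = 3.3161 m/s.

3.32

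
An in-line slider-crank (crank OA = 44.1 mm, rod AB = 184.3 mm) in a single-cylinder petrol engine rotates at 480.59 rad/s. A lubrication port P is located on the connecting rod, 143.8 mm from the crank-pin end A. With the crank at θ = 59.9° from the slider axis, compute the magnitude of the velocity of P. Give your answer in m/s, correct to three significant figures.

ω = 480.6 rad/s.  Crank-pin speed |V_A| = rω = 21.194 m/s, perpendicular to OA.
Rod angle: sinφ = −(r/L) sinθ ⇒ φ = -11.948°; ω_rod = −rω cosθ/√(L²−r²sin²θ) = -58.949 rad/s.
V_P = V_A + ω_rod × AP, with AP = 0.1438 m along the rod.
Components: V_Px = −rω sinθ − a·ω_rod·sinφ = -20.091 m/s;  V_Py = rω cosθ + a·ω_rod·cosφ = +2.3357 m/s.
|V_P| = √(V_Px² + V_Py²) = 20.226 m/s.

20.2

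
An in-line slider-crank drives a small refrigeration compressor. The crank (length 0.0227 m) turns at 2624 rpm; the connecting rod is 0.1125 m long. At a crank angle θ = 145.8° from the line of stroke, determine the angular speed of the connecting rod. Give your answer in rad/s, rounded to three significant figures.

46.2

ω = 274.8 rad/s (converted from 2624 rpm).
The rod makes angle φ with the slider axis where L sinφ = r sinθ; differentiating, L cosφ·φ̇ = r ω cosθ.
L cosφ = √(L² − r² sin²θ) = 0.11177 m.
|ω_rod| = r ω |cosθ| / √(L² − r² sin²θ) = 0.0227·274.8·0.82708/0.11177 = 46.156 rad/s.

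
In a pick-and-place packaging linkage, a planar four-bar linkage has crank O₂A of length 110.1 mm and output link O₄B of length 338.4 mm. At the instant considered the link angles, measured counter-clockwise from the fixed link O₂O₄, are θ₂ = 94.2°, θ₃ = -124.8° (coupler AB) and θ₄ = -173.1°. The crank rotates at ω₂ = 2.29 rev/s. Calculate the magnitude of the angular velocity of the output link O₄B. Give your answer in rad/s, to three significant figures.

3.95

ω₂ = 14.39 rad/s (from 2.29 rev/s).
Differentiating the loop-closure r₂e^{iθ₂}+r₃e^{iθ₃}=r₁+r₄e^{iθ₄} gives r₂ω₂e^{iθ₂}+r₃ω₃e^{iθ₃}=r₄ω₄e^{iθ₄}.
Eliminating the other unknown: ω₄ = r₂ω₂ sin(θ₂−θ₃) / [r₄ sin(θ₄−θ₃)].
Numerator sine = -0.62932; denominator sine = -0.74664.
Result = 0.1101·14.39·(-0.62932) / (0.3384·(-0.74664)) = +3.9458 rad/s; magnitude 3.9458 rad/s.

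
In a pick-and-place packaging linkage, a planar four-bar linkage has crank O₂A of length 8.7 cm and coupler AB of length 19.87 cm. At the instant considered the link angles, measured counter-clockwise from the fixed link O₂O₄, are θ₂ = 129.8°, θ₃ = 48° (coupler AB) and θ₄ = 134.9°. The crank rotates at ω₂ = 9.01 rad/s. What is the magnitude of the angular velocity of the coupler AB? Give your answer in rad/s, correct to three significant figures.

0.351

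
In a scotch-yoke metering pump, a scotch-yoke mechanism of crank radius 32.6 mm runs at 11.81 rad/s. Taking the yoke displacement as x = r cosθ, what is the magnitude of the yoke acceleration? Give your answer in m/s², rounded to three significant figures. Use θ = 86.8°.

0.254

ω = 11.81 rad/s
x = r cosθ ⇒ ẍ = −rω² cosθ (ω constant).
|a| = rω²|cosθ| = 0.0326·(11.81)²·|cos 86.8°| = 0.25382 m/s².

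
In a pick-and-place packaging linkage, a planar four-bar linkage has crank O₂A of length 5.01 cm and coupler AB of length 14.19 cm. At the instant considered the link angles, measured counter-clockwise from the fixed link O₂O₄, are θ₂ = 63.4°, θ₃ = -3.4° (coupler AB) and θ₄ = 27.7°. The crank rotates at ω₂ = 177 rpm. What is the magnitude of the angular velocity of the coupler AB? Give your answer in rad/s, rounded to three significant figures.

7.39

ω₂ = 18.54 rad/s (from 177 rpm).
Differentiating the loop-closure r₂e^{iθ₂}+r₃e^{iθ₃}=r₁+r₄e^{iθ₄} gives r₂ω₂e^{iθ₂}+r₃ω₃e^{iθ₃}=r₄ω₄e^{iθ₄}.
Eliminating the other unknown: ω₃ = r₂ω₂ sin(θ₄−θ₂) / [r₃ sin(θ₃−θ₄)].
Numerator sine = -0.58354; denominator sine = -0.51653.
Result = 0.0501·18.54·(-0.58354) / (0.1419·(-0.51653)) = +7.3932 rad/s; magnitude 7.3932 rad/s.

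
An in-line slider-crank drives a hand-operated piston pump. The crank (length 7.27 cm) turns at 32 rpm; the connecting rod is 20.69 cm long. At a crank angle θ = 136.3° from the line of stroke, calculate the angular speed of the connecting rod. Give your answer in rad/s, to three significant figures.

0.878

ω = 3.351 rad/s (converted from 32 rpm).
The rod makes angle φ with the slider axis where L sinφ = r sinθ; differentiating, L cosφ·φ̇ = r ω cosθ.
L cosφ = √(L² − r² sin²θ) = 0.20071 m.
|ω_rod| = r ω |cosθ| / √(L² − r² sin²θ) = 0.0727·3.351·0.72297/0.20071 = 0.87753 rad/s.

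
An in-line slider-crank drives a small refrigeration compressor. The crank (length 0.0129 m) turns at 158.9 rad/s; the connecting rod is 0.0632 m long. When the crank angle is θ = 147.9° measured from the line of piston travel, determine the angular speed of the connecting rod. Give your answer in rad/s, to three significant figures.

ω = 158.9 rad/s
The rod makes angle φ with the slider axis where L sinφ = r sinθ; differentiating, L cosφ·φ̇ = r ω cosθ.
L cosφ = √(L² − r² sin²θ) = 0.062827 m.
|ω_rod| = r ω |cosθ| / √(L² − r² sin²θ) = 0.0129·158.9·0.84712/0.062827 = 27.638 rad/s.

27.6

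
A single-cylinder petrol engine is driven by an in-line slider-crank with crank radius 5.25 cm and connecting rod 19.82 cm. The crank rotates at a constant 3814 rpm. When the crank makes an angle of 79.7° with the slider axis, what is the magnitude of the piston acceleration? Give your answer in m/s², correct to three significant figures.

648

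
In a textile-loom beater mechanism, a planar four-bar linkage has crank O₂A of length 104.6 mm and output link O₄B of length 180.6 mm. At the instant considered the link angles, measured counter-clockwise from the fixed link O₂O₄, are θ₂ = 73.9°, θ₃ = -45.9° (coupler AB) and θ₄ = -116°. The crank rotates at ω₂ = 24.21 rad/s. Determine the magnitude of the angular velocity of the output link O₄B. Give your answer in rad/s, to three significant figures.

12.9

ω₂ = 24.21 rad/s
Differentiating the loop-closure r₂e^{iθ₂}+r₃e^{iθ₃}=r₁+r₄e^{iθ₄} gives r₂ω₂e^{iθ₂}+r₃ω₃e^{iθ₃}=r₄ω₄e^{iθ₄}.
Eliminating the other unknown: ω₄ = r₂ω₂ sin(θ₂−θ₃) / [r₄ sin(θ₄−θ₃)].
Numerator sine = +0.86777; denominator sine = -0.94029.
Result = 0.1046·24.21·(+0.86777) / (0.1806·(-0.94029)) = -12.94 rad/s; magnitude 12.94 rad/s.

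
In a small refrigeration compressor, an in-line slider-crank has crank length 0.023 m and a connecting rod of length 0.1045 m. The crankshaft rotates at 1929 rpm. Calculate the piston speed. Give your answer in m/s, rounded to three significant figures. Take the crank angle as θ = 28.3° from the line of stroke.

ω = 2π·1929/60 = 202 rad/s
For an in-line slider-crank, x = r cosθ + √(L² − r² sin²θ), so v = −rω sinθ·[1 + r cosθ/√(L² − r² sin²θ)].
With r = 0.023 m, L = 0.1045 m, θ = 28.3°: √(L² − r² sin²θ) = 0.10393 m.
v = −0.023·202·0.47409·[1 + 0.023·0.88048/0.10393] = -2.6319 m/s.
|v| = 2.6319 m/s.

2.63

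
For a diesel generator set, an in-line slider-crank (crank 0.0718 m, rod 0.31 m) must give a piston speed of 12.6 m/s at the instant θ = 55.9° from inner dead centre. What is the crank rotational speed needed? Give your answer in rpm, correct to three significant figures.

For an in-line slider-crank, |v_piston| = rω|sinθ|·[1 + r cosθ/√(L² − r² sin²θ)].
With r = 0.0718 m, L = 0.31 m, θ = 55.9°: the bracketed kinematic factor |dx/dθ| = 0.067321 m.
ω = v/|dx/dθ| = 12.6/0.067321 = 187.16 rad/s.
N = 60ω/(2π) = 1787.3 rpm.

1790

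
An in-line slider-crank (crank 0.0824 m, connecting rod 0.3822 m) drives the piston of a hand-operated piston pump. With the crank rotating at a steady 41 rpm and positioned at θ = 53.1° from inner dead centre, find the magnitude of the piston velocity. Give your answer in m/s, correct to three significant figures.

0.320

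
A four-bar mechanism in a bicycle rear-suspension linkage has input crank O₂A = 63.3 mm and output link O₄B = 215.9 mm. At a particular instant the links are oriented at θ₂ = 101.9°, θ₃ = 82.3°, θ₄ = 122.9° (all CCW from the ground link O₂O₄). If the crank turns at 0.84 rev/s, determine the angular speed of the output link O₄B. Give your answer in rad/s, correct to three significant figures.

0.798

ω₂ = 5.278 rad/s (from 0.84 rev/s).
Differentiating the loop-closure r₂e^{iθ₂}+r₃e^{iθ₃}=r₁+r₄e^{iθ₄} gives r₂ω₂e^{iθ₂}+r₃ω₃e^{iθ₃}=r₄ω₄e^{iθ₄}.
Eliminating the other unknown: ω₄ = r₂ω₂ sin(θ₂−θ₃) / [r₄ sin(θ₄−θ₃)].
Numerator sine = +0.33545; denominator sine = +0.65077.
Result = 0.0633·5.278·(+0.33545) / (0.2159·(+0.65077)) = +0.79765 rad/s; magnitude 0.79765 rad/s.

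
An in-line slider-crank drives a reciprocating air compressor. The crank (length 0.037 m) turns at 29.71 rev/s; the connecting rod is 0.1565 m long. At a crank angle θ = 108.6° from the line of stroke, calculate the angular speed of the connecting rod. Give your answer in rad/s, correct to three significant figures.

14.4

ω = 186.7 rad/s (converted from 29.71 rev/s).
The rod makes angle φ with the slider axis where L sinφ = r sinθ; differentiating, L cosφ·φ̇ = r ω cosθ.
L cosφ = √(L² − r² sin²θ) = 0.15252 m.
|ω_rod| = r ω |cosθ| / √(L² − r² sin²θ) = 0.037·186.7·0.31896/0.15252 = 14.444 rad/s.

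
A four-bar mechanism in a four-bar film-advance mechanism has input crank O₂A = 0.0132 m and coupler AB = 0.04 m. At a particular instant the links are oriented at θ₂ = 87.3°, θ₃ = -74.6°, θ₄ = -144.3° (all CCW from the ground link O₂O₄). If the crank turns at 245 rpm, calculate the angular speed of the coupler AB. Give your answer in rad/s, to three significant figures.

7.07

ω₂ = 25.66 rad/s (from 245 rpm).
Differentiating the loop-closure r₂e^{iθ₂}+r₃e^{iθ₃}=r₁+r₄e^{iθ₄} gives r₂ω₂e^{iθ₂}+r₃ω₃e^{iθ₃}=r₄ω₄e^{iθ₄}.
Eliminating the other unknown: ω₃ = r₂ω₂ sin(θ₄−θ₂) / [r₃ sin(θ₃−θ₄)].
Numerator sine = +0.78369; denominator sine = +0.93789.
Result = 0.0132·25.66·(+0.78369) / (0.04·(+0.93789)) = +7.0746 rad/s; magnitude 7.0746 rad/s.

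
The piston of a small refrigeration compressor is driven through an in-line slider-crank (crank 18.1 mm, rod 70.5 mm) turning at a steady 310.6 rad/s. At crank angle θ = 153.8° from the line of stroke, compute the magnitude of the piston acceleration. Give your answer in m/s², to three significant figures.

1290

ω = 310.6 rad/s
x(θ) = r cosθ + √(L² − r² sin²θ); with ω constant, a = ω²·d²x/dθ².
d²x/dθ² = −r cosθ − r²(cos2θ)/√u − r⁴ sin²2θ/(4u^{3/2}),  u = L² − r² sin²θ = 0.00490639 m².
Substituting r = 0.0181 m, L = 0.0705 m, θ = 153.8°: d²x/dθ² = +0.013338 m.
a = ω²·d²x/dθ² = (310.6)²·(+0.013338) = +1286.7 m/s²;  |a| = 1286.7 m/s².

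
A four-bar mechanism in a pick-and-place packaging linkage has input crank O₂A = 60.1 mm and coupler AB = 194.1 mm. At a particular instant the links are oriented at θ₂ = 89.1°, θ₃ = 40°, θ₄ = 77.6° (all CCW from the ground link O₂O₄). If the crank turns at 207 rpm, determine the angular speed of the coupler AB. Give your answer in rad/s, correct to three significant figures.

ω₂ = 21.68 rad/s (from 207 rpm).
Differentiating the loop-closure r₂e^{iθ₂}+r₃e^{iθ₃}=r₁+r₄e^{iθ₄} gives r₂ω₂e^{iθ₂}+r₃ω₃e^{iθ₃}=r₄ω₄e^{iθ₄}.
Eliminating the other unknown: ω₃ = r₂ω₂ sin(θ₄−θ₂) / [r₃ sin(θ₃−θ₄)].
Numerator sine = -0.19937; denominator sine = -0.61015.
Result = 0.0601·21.68·(-0.19937) / (0.1941·(-0.61015)) = +2.1932 rad/s; magnitude 2.1932 rad/s.

2.19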